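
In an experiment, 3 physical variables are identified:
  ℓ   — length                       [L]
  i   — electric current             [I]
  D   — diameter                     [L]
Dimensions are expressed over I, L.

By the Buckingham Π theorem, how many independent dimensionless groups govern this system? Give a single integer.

1

Write exponents as rows I,L / cols ℓ,i,D:
  I: [ 0  1  0]
  L: [ 1  0  1]
Row reduction gives pivot columns ℓ,i; rank = 2
Π count = n − r = 3 − 2 = 1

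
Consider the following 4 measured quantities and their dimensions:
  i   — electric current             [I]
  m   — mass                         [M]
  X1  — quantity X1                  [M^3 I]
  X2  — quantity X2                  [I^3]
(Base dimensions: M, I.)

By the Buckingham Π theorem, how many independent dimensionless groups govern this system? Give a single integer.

2

Dimensional matrix (M×I by i×m×X1×X2):
  M: [ 0  1  3  0]
  I: [ 1  0  1  3]
Row reduction gives pivot columns i,m; rank = 2
4 vars − rank 2 = 2 Π groups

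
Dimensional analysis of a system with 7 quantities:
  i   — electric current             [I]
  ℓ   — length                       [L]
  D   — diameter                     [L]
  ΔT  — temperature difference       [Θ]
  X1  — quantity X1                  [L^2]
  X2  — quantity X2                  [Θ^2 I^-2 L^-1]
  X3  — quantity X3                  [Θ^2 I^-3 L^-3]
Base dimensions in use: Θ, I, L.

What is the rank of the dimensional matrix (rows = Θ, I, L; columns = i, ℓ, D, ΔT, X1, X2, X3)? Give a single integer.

3

Dimensional matrix (Θ×I×L by i×ℓ×D×ΔT×X1×X2×X3):
  Θ: [ 0  0  0  1  0  2  2]
  I: [ 1  0  0  0  0 -2 -3]
  L: [ 0  1  1  0  2 -1 -3]
Row reduction gives pivot columns i,ℓ,ΔT; rank = 3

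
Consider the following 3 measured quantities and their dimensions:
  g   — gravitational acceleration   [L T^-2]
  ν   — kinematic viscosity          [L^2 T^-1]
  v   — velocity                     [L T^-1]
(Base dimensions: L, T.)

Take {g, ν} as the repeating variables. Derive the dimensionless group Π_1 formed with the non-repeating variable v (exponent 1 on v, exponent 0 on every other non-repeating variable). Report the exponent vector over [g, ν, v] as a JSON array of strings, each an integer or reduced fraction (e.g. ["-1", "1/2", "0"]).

["-1/3", "-1/3", "1"]

Exponent matrix [L,T] × [g,ν,v]:
  L: [ 1  2  1]
  T: [-2 -1 -1]
Echelon form has 2 nonzero rows (pivots: g,ν)
Pivot set = {g,ν}, free = {v}
RREF:
  r0: [   1    0  1/3]
  r1: [   0    1  1/3]
Fix exponent of v at 1; solve each RREF row for its pivot's exponent:
  r0: exp(g) + (1/3)·1 = 0 ⇒ exp(g) = -1/3
  r1: exp(ν) + (1/3)·1 = 0 ⇒ exp(ν) = -1/3
Π_1 = g^(-1/3) · ν^(-1/3) · v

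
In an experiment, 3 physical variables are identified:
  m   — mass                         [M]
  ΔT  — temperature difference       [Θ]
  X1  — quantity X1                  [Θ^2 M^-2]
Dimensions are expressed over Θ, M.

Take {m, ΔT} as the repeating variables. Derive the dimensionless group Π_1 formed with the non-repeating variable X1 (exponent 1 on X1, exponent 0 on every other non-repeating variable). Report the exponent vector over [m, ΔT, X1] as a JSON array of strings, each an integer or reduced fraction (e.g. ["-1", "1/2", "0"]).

Write exponents as rows Θ,M / cols m,ΔT,X1:
  Θ: [ 0  1  2]
  M: [ 1  0 -2]
RREF → pivots at {m,ΔT} ⇒ r = 2
Pivot set = {m,ΔT}, free = {X1}
RREF:
  r0: [   1    0   -2]
  r1: [   0    1    2]
Fix exponent of X1 at 1; solve each RREF row for its pivot's exponent:
  r0: exp(m) + (-2)·1 = 0 ⇒ exp(m) = 2
  r1: exp(ΔT) + (2)·1 = 0 ⇒ exp(ΔT) = -2
Π_1 = m^2 · ΔT^-2 · X1

["2", "-2", "1"]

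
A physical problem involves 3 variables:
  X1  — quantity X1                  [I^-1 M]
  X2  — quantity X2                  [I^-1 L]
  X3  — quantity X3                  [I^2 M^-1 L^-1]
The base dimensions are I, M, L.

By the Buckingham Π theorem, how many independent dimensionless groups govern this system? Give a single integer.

Exponent matrix [I,M,L] × [X1,X2,X3]:
  I: [-1 -1  2]
  M: [ 1  0 -1]
  L: [ 0  1 -1]
Row reduction gives pivot columns X1,X2; rank = 2
n=3, r=2 ⇒ 1 dimensionless group

1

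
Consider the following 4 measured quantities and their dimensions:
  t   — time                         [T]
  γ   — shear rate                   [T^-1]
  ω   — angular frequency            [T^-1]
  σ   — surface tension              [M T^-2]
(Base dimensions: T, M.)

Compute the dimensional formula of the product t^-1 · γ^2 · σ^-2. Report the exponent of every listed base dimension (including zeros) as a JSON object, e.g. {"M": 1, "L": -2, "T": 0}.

Dimensional matrix (T×M by t×γ×ω×σ):
  T: [ 1 -1 -1 -2]
  M: [ 0  0  0  1]
  [T]: (-1)·1+(2)·-1+(-2)·-2 = 1
  [M]: (-1)·0+(2)·0+(-2)·1 = -2
⇒ T M^-2

{"T": 1, "M": -2}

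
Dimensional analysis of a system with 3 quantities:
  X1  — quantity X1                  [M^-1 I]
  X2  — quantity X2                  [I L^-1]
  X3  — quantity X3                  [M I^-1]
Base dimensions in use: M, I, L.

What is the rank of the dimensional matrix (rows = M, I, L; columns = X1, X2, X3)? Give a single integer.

Dimensional matrix (M×I×L by X1×X2×X3):
  M: [-1  0  1]
  I: [ 1  1 -1]
  L: [ 0 -1  0]
RREF → pivots at {X1,X2} ⇒ r = 2

2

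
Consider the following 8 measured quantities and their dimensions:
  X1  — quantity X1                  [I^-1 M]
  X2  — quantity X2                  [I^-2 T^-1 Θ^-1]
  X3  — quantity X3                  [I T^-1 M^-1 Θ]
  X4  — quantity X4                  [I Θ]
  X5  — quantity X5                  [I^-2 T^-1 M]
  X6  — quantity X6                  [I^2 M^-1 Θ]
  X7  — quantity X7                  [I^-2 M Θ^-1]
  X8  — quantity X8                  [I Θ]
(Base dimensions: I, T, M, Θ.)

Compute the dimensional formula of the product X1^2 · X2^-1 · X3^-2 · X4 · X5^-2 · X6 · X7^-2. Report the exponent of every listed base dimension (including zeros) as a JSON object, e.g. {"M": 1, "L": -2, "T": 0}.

Dimensional matrix (I×T×M×Θ by X1×X2×X3×X4×X5×X6×X7×X8):
  I: [-1 -2  1  1 -2  2 -2  1]
  T: [ 0 -1 -1  0 -1  0  0  0]
  M: [ 1  0 -1  0  1 -1  1  0]
  Θ: [ 0 -1  1  1  0  1 -1  1]
  [I]: (2)·-1+(-1)·-2+(-2)·1+(1)·1+(-2)·-2+(1)·2+(-2)·-2 = 9
  [T]: (2)·0+(-1)·-1+(-2)·-1+(1)·0+(-2)·-1+(1)·0+(-2)·0 = 5
  [M]: (2)·1+(-1)·0+(-2)·-1+(1)·0+(-2)·1+(1)·-1+(-2)·1 = -1
  [Θ]: (2)·0+(-1)·-1+(-2)·1+(1)·1+(-2)·0+(1)·1+(-2)·-1 = 3
⇒ I^9 T^5 M^-1 Θ^3

{"I": 9, "T": 5, "M": -1, "Θ": 3}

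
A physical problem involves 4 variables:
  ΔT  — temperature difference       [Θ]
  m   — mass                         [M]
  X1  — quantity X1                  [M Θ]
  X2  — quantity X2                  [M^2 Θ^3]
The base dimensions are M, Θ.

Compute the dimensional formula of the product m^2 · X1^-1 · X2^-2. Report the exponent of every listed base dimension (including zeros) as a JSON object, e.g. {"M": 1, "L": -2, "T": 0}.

Write exponents as rows M,Θ / cols ΔT,m,X1,X2:
  M: [ 0  1  1  2]
  Θ: [ 1  0  1  3]
  [M]: (2)·1+(-1)·1+(-2)·2 = -3
  [Θ]: (2)·0+(-1)·1+(-2)·3 = -7
⇒ M^-3 Θ^-7

{"M": -3, "Θ": -7}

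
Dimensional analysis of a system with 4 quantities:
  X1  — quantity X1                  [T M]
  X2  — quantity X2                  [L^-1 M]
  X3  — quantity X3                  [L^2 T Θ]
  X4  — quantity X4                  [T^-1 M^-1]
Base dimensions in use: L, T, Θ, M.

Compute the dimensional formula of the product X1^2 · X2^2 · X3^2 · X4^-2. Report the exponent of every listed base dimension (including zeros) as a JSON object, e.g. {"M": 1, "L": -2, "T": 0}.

{"L": 2, "T": 6, "Θ": 2, "M": 6}

Exponent matrix [L,T,Θ,M] × [X1,X2,X3,X4]:
  L: [ 0 -1  2  0]
  T: [ 1  0  1 -1]
  Θ: [ 0  0  1  0]
  M: [ 1  1  0 -1]
  [L]: (2)·0+(2)·-1+(2)·2+(-2)·0 = 2
  [T]: (2)·1+(2)·0+(2)·1+(-2)·-1 = 6
  [Θ]: (2)·0+(2)·0+(2)·1+(-2)·0 = 2
  [M]: (2)·1+(2)·1+(2)·0+(-2)·-1 = 6
⇒ L^2 T^6 Θ^2 M^6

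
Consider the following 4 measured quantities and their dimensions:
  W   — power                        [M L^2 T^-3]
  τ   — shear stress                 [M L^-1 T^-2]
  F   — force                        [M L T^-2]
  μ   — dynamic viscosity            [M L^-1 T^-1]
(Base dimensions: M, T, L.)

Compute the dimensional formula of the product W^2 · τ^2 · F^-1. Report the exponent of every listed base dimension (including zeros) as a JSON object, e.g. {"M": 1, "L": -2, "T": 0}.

Exponent matrix [M,T,L] × [W,τ,F,μ]:
  M: [ 1  1  1  1]
  T: [-3 -2 -2 -1]
  L: [ 2 -1  1 -1]
  [M]: (2)·1+(2)·1+(-1)·1 = 3
  [T]: (2)·-3+(2)·-2+(-1)·-2 = -8
  [L]: (2)·2+(2)·-1+(-1)·1 = 1
⇒ M^3 T^-8 L

{"M": 3, "T": -8, "L": 1}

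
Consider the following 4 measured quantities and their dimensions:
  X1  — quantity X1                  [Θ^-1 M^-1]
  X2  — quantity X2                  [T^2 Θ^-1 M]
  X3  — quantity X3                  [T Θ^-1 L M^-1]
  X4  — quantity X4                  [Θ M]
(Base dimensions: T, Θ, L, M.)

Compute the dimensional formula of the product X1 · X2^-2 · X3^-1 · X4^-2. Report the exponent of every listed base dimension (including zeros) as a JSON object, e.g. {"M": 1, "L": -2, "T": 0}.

{"T": -5, "Θ": 0, "L": -1, "M": -4}

Dimensional matrix (T×Θ×L×M by X1×X2×X3×X4):
  T: [ 0  2  1  0]
  Θ: [-1 -1 -1  1]
  L: [ 0  0  1  0]
  M: [-1  1 -1  1]
  [T]: (1)·0+(-2)·2+(-1)·1+(-2)·0 = -5
  [Θ]: (1)·-1+(-2)·-1+(-1)·-1+(-2)·1 = 0
  [L]: (1)·0+(-2)·0+(-1)·1+(-2)·0 = -1
  [M]: (1)·-1+(-2)·1+(-1)·-1+(-2)·1 = -4
⇒ T^-5 L^-1 M^-4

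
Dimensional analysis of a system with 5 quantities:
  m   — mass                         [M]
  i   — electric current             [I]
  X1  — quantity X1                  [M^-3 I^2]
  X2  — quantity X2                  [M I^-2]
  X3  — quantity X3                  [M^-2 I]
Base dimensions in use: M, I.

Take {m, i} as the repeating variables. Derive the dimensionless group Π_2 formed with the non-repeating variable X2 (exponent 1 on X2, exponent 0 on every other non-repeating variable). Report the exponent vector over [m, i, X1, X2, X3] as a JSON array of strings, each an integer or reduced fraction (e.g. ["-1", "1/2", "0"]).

["-1", "2", "0", "1", "0"]

Dimensional matrix (M×I by m×i×X1×X2×X3):
  M: [ 1  0 -3  1 -2]
  I: [ 0  1  2 -2  1]
RREF → pivots at {m,i} ⇒ r = 2
Pivot set = {m,i}, free = {X1,X2,X3}
RREF:
  r0: [   1    0   -3    1   -2]
  r1: [   0    1    2   -2    1]
Fix exponent of X2 at 1, X1 at 0, X3 at 0; solve each RREF row for its pivot's exponent:
  r0: exp(m) + (1)·1 = 0 ⇒ exp(m) = -1
  r1: exp(i) + (-2)·1 = 0 ⇒ exp(i) = 2
Π_2 = m^-1 · i^2 · X2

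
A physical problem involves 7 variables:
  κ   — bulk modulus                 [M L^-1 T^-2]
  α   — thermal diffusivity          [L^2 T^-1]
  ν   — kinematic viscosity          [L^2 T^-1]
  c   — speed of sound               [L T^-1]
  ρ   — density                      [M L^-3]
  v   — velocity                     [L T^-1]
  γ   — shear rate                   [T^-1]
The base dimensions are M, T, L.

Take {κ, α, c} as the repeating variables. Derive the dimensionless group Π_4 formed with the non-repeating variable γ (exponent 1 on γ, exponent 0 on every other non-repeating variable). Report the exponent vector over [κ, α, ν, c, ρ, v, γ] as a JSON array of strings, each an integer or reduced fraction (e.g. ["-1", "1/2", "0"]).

["0", "1", "0", "-2", "0", "0", "1"]

Exponent matrix [M,T,L] × [κ,α,ν,c,ρ,v,γ]:
  M: [ 1  0  0  0  1  0  0]
  T: [-2 -1 -1 -1  0 -1 -1]
  L: [-1  2  2  1 -3  1  0]
Row reduction gives pivot columns κ,α,c; rank = 3
Pivot set = {κ,α,c}, free = {ν,ρ,v,γ}
RREF:
  r0: [   1    0    0    0    1    0    0]
  r1: [   0    1    1    0    0    0   -1]
  r2: [   0    0    0    1   -2    1    2]
Fix exponent of γ at 1, ν at 0, ρ at 0, v at 0; solve each RREF row for its pivot's exponent:
  r0: exp(κ) + (0)·1 = 0 ⇒ exp(κ) = 0
  r1: exp(α) + (-1)·1 = 0 ⇒ exp(α) = 1
  r2: exp(c) + (2)·1 = 0 ⇒ exp(c) = -2
Π_4 = α · c^-2 · γ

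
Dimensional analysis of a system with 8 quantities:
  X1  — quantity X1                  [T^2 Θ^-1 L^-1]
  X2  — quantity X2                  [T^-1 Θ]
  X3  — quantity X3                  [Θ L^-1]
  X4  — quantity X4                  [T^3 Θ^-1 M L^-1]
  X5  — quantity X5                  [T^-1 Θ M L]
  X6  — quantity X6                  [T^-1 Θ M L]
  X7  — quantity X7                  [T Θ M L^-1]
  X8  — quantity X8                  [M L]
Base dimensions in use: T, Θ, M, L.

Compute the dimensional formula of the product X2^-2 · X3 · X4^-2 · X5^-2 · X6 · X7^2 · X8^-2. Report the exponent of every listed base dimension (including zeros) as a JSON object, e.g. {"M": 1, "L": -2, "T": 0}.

{"T": -1, "Θ": 2, "M": -3, "L": -4}

Exponent matrix [T,Θ,M,L] × [X1,X2,X3,X4,X5,X6,X7,X8]:
  T: [ 2 -1  0  3 -1 -1  1  0]
  Θ: [-1  1  1 -1  1  1  1  0]
  M: [ 0  0  0  1  1  1  1  1]
  L: [-1  0 -1 -1  1  1 -1  1]
  [T]: (-2)·-1+(1)·0+(-2)·3+(-2)·-1+(1)·-1+(2)·1+(-2)·0 = -1
  [Θ]: (-2)·1+(1)·1+(-2)·-1+(-2)·1+(1)·1+(2)·1+(-2)·0 = 2
  [M]: (-2)·0+(1)·0+(-2)·1+(-2)·1+(1)·1+(2)·1+(-2)·1 = -3
  [L]: (-2)·0+(1)·-1+(-2)·-1+(-2)·1+(1)·1+(2)·-1+(-2)·1 = -4
⇒ T^-1 Θ^2 M^-3 L^-4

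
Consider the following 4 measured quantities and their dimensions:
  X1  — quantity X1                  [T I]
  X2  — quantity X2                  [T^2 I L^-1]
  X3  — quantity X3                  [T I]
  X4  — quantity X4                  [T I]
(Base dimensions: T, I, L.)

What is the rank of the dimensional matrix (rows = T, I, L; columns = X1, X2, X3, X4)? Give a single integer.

Write exponents as rows T,I,L / cols X1,X2,X3,X4:
  T: [ 1  2  1  1]
  I: [ 1  1  1  1]
  L: [ 0 -1  0  0]
Echelon form has 2 nonzero rows (pivots: X1,X2)

2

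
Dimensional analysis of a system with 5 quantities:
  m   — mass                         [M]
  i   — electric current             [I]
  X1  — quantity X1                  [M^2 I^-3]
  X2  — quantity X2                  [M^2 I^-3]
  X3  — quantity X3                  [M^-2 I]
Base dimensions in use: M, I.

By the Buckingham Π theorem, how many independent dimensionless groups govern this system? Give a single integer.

Dimensional matrix (M×I by m×i×X1×X2×X3):
  M: [ 1  0  2  2 -2]
  I: [ 0  1 -3 -3  1]
Echelon form has 2 nonzero rows (pivots: m,i)
5 vars − rank 2 = 3 Π groups

3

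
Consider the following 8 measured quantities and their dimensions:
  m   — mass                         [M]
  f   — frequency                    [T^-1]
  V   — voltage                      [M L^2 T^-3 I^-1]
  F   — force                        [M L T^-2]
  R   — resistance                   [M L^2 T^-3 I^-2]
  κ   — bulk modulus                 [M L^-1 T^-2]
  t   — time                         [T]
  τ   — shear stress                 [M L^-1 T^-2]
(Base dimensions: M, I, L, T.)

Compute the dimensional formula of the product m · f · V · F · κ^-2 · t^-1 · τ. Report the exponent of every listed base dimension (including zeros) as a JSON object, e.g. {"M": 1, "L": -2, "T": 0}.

{"M": 2, "I": -1, "L": 4, "T": -5}

Dimensional matrix (M×I×L×T by m×f×V×F×R×κ×t×τ):
  M: [ 1  0  1  1  1  1  0  1]
  I: [ 0  0 -1  0 -2  0  0  0]
  L: [ 0  0  2  1  2 -1  0 -1]
  T: [ 0 -1 -3 -2 -3 -2  1 -2]
  [M]: (1)·1+(1)·0+(1)·1+(1)·1+(-2)·1+(-1)·0+(1)·1 = 2
  [I]: (1)·0+(1)·0+(1)·-1+(1)·0+(-2)·0+(-1)·0+(1)·0 = -1
  [L]: (1)·0+(1)·0+(1)·2+(1)·1+(-2)·-1+(-1)·0+(1)·-1 = 4
  [T]: (1)·0+(1)·-1+(1)·-3+(1)·-2+(-2)·-2+(-1)·1+(1)·-2 = -5
⇒ M^2 I^-1 L^4 T^-5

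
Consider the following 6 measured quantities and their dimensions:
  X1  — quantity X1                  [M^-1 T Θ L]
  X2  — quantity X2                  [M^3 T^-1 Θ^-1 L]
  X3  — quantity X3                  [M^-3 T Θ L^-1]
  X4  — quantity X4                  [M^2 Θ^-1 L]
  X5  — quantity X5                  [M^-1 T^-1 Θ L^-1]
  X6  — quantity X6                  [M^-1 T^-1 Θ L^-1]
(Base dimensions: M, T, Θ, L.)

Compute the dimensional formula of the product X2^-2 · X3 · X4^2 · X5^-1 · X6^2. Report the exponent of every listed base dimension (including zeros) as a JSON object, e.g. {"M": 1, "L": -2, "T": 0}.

{"M": -6, "T": 2, "Θ": 2, "L": -2}

Dimensional matrix (M×T×Θ×L by X1×X2×X3×X4×X5×X6):
  M: [-1  3 -3  2 -1 -1]
  T: [ 1 -1  1  0 -1 -1]
  Θ: [ 1 -1  1 -1  1  1]
  L: [ 1  1 -1  1 -1 -1]
  [M]: (-2)·3+(1)·-3+(2)·2+(-1)·-1+(2)·-1 = -6
  [T]: (-2)·-1+(1)·1+(2)·0+(-1)·-1+(2)·-1 = 2
  [Θ]: (-2)·-1+(1)·1+(2)·-1+(-1)·1+(2)·1 = 2
  [L]: (-2)·1+(1)·-1+(2)·1+(-1)·-1+(2)·-1 = -2
⇒ M^-6 T^2 Θ^2 L^-2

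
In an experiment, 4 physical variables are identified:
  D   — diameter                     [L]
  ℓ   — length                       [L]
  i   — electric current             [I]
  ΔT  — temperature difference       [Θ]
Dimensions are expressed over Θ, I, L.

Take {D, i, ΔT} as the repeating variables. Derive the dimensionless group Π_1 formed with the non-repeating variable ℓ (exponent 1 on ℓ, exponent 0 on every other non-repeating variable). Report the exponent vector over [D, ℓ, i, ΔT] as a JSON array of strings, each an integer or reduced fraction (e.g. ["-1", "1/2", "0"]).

["-1", "1", "0", "0"]

Write exponents as rows Θ,I,L / cols D,ℓ,i,ΔT:
  Θ: [ 0  0  0  1]
  I: [ 0  0  1  0]
  L: [ 1  1  0  0]
Row reduction gives pivot columns D,i,ΔT; rank = 3
Repeat: D,i,ΔT; free: ℓ
RREF:
  r0: [   1    1    0    0]
  r1: [   0    0    1    0]
  r2: [   0    0    0    1]
Fix exponent of ℓ at 1; solve each RREF row for its pivot's exponent:
  r0: exp(D) + (1)·1 = 0 ⇒ exp(D) = -1
  r1: exp(i) + (0)·1 = 0 ⇒ exp(i) = 0
  r2: exp(ΔT) + (0)·1 = 0 ⇒ exp(ΔT) = 0
Π_1 = D^-1 · ℓ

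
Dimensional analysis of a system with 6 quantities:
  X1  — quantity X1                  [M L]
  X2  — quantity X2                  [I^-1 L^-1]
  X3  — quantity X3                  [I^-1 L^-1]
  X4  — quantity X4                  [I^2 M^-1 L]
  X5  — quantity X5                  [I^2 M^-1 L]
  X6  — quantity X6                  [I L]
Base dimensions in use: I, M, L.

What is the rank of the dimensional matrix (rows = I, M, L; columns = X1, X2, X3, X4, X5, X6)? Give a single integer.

Write exponents as rows I,M,L / cols X1,X2,X3,X4,X5,X6:
  I: [ 0 -1 -1  2  2  1]
  M: [ 1  0  0 -1 -1  0]
  L: [ 1 -1 -1  1  1  1]
Echelon form has 2 nonzero rows (pivots: X1,X2)

2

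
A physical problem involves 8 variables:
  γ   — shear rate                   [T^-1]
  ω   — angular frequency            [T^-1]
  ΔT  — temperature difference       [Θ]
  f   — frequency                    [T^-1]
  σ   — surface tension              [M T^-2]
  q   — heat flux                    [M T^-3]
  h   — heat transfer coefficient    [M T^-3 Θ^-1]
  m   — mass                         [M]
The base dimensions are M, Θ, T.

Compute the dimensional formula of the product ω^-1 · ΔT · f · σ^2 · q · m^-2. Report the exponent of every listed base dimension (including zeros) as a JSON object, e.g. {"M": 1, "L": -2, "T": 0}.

{"M": 1, "Θ": 1, "T": -7}

Exponent matrix [M,Θ,T] × [γ,ω,ΔT,f,σ,q,h,m]:
  M: [ 0  0  0  0  1  1  1  1]
  Θ: [ 0  0  1  0  0  0 -1  0]
  T: [-1 -1  0 -1 -2 -3 -3  0]
  [M]: (-1)·0+(1)·0+(1)·0+(2)·1+(1)·1+(-2)·1 = 1
  [Θ]: (-1)·0+(1)·1+(1)·0+(2)·0+(1)·0+(-2)·0 = 1
  [T]: (-1)·-1+(1)·0+(1)·-1+(2)·-2+(1)·-3+(-2)·0 = -7
⇒ M Θ T^-7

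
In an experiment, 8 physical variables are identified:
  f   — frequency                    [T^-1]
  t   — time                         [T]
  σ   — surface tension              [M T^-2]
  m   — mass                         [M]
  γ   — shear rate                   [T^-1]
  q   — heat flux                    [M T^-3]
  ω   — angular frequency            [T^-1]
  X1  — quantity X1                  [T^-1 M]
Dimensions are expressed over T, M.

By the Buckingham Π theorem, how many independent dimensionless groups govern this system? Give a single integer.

Exponent matrix [T,M] × [f,t,σ,m,γ,q,ω,X1]:
  T: [-1  1 -2  0 -1 -3 -1 -1]
  M: [ 0  0  1  1  0  1  0  1]
Row reduction gives pivot columns f,σ; rank = 2
n=8, r=2 ⇒ 6 dimensionless groups

6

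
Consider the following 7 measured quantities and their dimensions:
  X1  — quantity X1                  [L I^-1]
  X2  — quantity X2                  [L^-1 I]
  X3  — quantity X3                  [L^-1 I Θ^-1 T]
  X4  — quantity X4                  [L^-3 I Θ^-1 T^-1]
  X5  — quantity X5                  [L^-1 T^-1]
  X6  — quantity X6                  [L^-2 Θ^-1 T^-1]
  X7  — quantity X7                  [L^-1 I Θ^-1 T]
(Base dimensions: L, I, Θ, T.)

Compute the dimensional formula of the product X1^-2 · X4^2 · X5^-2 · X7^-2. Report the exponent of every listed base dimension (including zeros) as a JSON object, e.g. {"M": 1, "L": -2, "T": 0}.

{"L": -4, "I": 2, "Θ": 0, "T": -2}

Write exponents as rows L,I,Θ,T / cols X1,X2,X3,X4,X5,X6,X7:
  L: [ 1 -1 -1 -3 -1 -2 -1]
  I: [-1  1  1  1  0  0  1]
  Θ: [ 0  0 -1 -1  0 -1 -1]
  T: [ 0  0  1 -1 -1 -1  1]
  [L]: (-2)·1+(2)·-3+(-2)·-1+(-2)·-1 = -4
  [I]: (-2)·-1+(2)·1+(-2)·0+(-2)·1 = 2
  [Θ]: (-2)·0+(2)·-1+(-2)·0+(-2)·-1 = 0
  [T]: (-2)·0+(2)·-1+(-2)·-1+(-2)·1 = -2
⇒ L^-4 I^2 T^-2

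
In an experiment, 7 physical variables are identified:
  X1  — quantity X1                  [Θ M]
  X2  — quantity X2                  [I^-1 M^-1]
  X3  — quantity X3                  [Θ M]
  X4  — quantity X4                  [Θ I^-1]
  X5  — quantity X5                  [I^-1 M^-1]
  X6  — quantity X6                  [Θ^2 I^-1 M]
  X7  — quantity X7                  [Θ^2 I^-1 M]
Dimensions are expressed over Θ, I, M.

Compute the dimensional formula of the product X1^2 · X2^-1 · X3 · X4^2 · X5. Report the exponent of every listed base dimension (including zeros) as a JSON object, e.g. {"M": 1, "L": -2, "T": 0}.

{"Θ": 5, "I": -2, "M": 3}

Dimensional matrix (Θ×I×M by X1×X2×X3×X4×X5×X6×X7):
  Θ: [ 1  0  1  1  0  2  2]
  I: [ 0 -1  0 -1 -1 -1 -1]
  M: [ 1 -1  1  0 -1  1  1]
  [Θ]: (2)·1+(-1)·0+(1)·1+(2)·1+(1)·0 = 5
  [I]: (2)·0+(-1)·-1+(1)·0+(2)·-1+(1)·-1 = -2
  [M]: (2)·1+(-1)·-1+(1)·1+(2)·0+(1)·-1 = 3
⇒ Θ^5 I^-2 M^3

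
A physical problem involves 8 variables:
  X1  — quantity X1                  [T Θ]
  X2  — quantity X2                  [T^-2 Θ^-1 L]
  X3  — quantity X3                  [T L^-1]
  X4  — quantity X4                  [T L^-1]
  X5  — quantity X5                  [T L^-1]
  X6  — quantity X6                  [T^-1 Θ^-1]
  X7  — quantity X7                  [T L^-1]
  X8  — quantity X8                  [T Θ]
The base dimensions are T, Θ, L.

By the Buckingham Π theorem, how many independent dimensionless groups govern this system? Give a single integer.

Exponent matrix [T,Θ,L] × [X1,X2,X3,X4,X5,X6,X7,X8]:
  T: [ 1 -2  1  1  1 -1  1  1]
  Θ: [ 1 -1  0  0  0 -1  0  1]
  L: [ 0  1 -1 -1 -1  0 -1  0]
Echelon form has 2 nonzero rows (pivots: X1,X2)
n=8, r=2 ⇒ 6 dimensionless groups

6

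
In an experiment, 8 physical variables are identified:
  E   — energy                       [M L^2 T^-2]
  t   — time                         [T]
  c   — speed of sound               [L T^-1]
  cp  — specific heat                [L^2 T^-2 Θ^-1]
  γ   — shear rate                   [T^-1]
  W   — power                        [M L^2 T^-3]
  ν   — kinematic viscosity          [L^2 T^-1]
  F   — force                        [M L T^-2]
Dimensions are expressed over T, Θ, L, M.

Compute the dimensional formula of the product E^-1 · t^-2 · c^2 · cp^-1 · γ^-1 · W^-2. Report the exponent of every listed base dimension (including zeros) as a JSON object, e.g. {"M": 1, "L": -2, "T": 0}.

{"T": 7, "Θ": 1, "L": -6, "M": -3}

Exponent matrix [T,Θ,L,M] × [E,t,c,cp,γ,W,ν,F]:
  T: [-2  1 -1 -2 -1 -3 -1 -2]
  Θ: [ 0  0  0 -1  0  0  0  0]
  L: [ 2  0  1  2  0  2  2  1]
  M: [ 1  0  0  0  0  1  0  1]
  [T]: (-1)·-2+(-2)·1+(2)·-1+(-1)·-2+(-1)·-1+(-2)·-3 = 7
  [Θ]: (-1)·0+(-2)·0+(2)·0+(-1)·-1+(-1)·0+(-2)·0 = 1
  [L]: (-1)·2+(-2)·0+(2)·1+(-1)·2+(-1)·0+(-2)·2 = -6
  [M]: (-1)·1+(-2)·0+(2)·0+(-1)·0+(-1)·0+(-2)·1 = -3
⇒ T^7 Θ L^-6 M^-3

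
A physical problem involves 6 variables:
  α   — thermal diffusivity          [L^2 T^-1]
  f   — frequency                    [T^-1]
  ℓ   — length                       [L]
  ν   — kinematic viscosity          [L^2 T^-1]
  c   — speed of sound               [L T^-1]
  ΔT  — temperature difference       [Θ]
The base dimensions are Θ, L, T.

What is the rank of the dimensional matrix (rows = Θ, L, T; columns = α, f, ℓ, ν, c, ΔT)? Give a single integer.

Exponent matrix [Θ,L,T] × [α,f,ℓ,ν,c,ΔT]:
  Θ: [ 0  0  0  0  0  1]
  L: [ 2  0  1  2  1  0]
  T: [-1 -1  0 -1 -1  0]
RREF → pivots at {α,f,ΔT} ⇒ r = 3

3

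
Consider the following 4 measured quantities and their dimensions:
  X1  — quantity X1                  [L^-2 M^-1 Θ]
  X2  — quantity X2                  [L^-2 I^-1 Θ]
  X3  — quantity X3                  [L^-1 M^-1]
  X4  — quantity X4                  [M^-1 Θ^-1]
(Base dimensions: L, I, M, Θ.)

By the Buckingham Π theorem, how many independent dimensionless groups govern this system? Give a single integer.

1

Exponent matrix [L,I,M,Θ] × [X1,X2,X3,X4]:
  L: [-2 -2 -1  0]
  I: [ 0 -1  0  0]
  M: [-1  0 -1 -1]
  Θ: [ 1  1  0 -1]
Echelon form has 3 nonzero rows (pivots: X1,X2,X3)
Π count = n − r = 4 − 3 = 1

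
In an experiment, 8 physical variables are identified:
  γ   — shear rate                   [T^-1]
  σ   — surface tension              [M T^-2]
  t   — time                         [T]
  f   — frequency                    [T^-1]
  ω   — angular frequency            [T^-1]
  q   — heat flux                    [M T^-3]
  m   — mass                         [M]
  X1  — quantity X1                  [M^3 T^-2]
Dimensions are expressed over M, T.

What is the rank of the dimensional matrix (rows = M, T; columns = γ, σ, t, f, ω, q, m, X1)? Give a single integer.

Write exponents as rows M,T / cols γ,σ,t,f,ω,q,m,X1:
  M: [ 0  1  0  0  0  1  1  3]
  T: [-1 -2  1 -1 -1 -3  0 -2]
Row reduction gives pivot columns γ,σ; rank = 2

2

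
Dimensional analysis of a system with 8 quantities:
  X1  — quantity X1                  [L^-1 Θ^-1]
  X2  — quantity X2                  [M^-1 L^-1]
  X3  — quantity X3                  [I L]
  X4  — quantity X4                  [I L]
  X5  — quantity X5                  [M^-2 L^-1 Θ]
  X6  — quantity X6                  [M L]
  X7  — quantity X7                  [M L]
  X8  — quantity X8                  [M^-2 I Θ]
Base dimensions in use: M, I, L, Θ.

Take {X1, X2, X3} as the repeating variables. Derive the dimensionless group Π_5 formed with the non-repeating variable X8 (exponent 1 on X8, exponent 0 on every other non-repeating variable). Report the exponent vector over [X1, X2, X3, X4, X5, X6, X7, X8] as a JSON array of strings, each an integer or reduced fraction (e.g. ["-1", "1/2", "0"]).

["1", "-2", "-1", "0", "0", "0", "0", "1"]

Dimensional matrix (M×I×L×Θ by X1×X2×X3×X4×X5×X6×X7×X8):
  M: [ 0 -1  0  0 -2  1  1 -2]
  I: [ 0  0  1  1  0  0  0  1]
  L: [-1 -1  1  1 -1  1  1  0]
  Θ: [-1  0  0  0  1  0  0  1]
RREF → pivots at {X1,X2,X3} ⇒ r = 3
Repeat: X1,X2,X3; free: X4,X5,X6,X7,X8
RREF:
  r0: [   1    0    0    0   -1    0    0   -1]
  r1: [   0    1    0    0    2   -1   -1    2]
  r2: [   0    0    1    1    0    0    0    1]
  r3: [   0    0    0    0    0    0    0    0]
Fix exponent of X8 at 1, X4 at 0, X5 at 0, X6 at 0, X7 at 0; solve each RREF row for its pivot's exponent:
  r0: exp(X1) + (-1)·1 = 0 ⇒ exp(X1) = 1
  r1: exp(X2) + (2)·1 = 0 ⇒ exp(X2) = -2
  r2: exp(X3) + (1)·1 = 0 ⇒ exp(X3) = -1
Π_5 = X1 · X2^-2 · X3^-1 · X8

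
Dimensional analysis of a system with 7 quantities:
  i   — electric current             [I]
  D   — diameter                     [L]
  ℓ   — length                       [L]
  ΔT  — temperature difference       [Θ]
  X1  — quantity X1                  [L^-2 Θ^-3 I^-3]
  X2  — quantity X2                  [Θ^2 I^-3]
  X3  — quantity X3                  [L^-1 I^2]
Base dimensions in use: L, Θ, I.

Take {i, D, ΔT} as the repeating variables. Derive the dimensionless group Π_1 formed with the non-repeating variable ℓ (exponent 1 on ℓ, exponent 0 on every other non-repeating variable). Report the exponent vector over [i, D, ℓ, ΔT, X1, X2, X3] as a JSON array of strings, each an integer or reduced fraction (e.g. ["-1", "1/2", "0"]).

Exponent matrix [L,Θ,I] × [i,D,ℓ,ΔT,X1,X2,X3]:
  L: [ 0  1  1  0 -2  0 -1]
  Θ: [ 0  0  0  1 -3  2  0]
  I: [ 1  0  0  0 -3 -3  2]
Echelon form has 3 nonzero rows (pivots: i,D,ΔT)
Pivot set = {i,D,ΔT}, free = {ℓ,X1,X2,X3}
RREF:
  r0: [   1    0    0    0   -3   -3    2]
  r1: [   0    1    1    0   -2    0   -1]
  r2: [   0    0    0    1   -3    2    0]
Fix exponent of ℓ at 1, X1 at 0, X2 at 0, X3 at 0; solve each RREF row for its pivot's exponent:
  r0: exp(i) + (0)·1 = 0 ⇒ exp(i) = 0
  r1: exp(D) + (1)·1 = 0 ⇒ exp(D) = -1
  r2: exp(ΔT) + (0)·1 = 0 ⇒ exp(ΔT) = 0
Π_1 = D^-1 · ℓ

["0", "-1", "1", "0", "0", "0", "0"]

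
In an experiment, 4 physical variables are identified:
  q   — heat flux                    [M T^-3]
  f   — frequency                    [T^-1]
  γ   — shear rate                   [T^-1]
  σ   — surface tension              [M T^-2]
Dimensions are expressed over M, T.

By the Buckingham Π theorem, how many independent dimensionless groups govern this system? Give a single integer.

2

Write exponents as rows M,T / cols q,f,γ,σ:
  M: [ 1  0  0  1]
  T: [-3 -1 -1 -2]
Row reduction gives pivot columns q,f; rank = 2
4 vars − rank 2 = 2 Π groups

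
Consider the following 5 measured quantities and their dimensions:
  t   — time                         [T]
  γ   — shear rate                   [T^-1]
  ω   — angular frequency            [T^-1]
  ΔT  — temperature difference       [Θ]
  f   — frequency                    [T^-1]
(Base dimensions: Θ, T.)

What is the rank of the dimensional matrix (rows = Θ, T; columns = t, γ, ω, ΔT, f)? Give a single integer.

2

Write exponents as rows Θ,T / cols t,γ,ω,ΔT,f:
  Θ: [ 0  0  0  1  0]
  T: [ 1 -1 -1  0 -1]
RREF → pivots at {t,ΔT} ⇒ r = 2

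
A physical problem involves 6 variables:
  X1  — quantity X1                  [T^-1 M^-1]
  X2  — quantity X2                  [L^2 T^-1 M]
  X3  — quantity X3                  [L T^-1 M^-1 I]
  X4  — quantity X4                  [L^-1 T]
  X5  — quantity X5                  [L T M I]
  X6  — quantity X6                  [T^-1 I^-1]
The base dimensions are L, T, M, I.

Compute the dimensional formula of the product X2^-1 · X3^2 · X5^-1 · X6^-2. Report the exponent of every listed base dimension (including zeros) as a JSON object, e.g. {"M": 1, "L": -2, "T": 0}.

Dimensional matrix (L×T×M×I by X1×X2×X3×X4×X5×X6):
  L: [ 0  2  1 -1  1  0]
  T: [-1 -1 -1  1  1 -1]
  M: [-1  1 -1  0  1  0]
  I: [ 0  0  1  0  1 -1]
  [L]: (-1)·2+(2)·1+(-1)·1+(-2)·0 = -1
  [T]: (-1)·-1+(2)·-1+(-1)·1+(-2)·-1 = 0
  [M]: (-1)·1+(2)·-1+(-1)·1+(-2)·0 = -4
  [I]: (-1)·0+(2)·1+(-1)·1+(-2)·-1 = 3
⇒ L^-1 M^-4 I^3

{"L": -1, "T": 0, "M": -4, "I": 3}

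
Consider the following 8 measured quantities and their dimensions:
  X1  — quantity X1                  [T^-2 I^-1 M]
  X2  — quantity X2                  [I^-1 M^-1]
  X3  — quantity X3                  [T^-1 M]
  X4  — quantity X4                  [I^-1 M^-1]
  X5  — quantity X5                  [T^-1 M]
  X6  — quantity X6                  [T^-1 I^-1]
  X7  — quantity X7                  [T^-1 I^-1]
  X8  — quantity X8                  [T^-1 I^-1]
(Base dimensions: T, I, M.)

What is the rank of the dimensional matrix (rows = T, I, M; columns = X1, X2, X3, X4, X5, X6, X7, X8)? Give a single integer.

Write exponents as rows T,I,M / cols X1,X2,X3,X4,X5,X6,X7,X8:
  T: [-2  0 -1  0 -1 -1 -1 -1]
  I: [-1 -1  0 -1  0 -1 -1 -1]
  M: [ 1 -1  1 -1  1  0  0  0]
Echelon form has 2 nonzero rows (pivots: X1,X2)

2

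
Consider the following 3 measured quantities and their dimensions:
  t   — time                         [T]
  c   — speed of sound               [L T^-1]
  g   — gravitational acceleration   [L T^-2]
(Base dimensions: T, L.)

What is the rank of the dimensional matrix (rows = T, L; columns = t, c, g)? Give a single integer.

2

Write exponents as rows T,L / cols t,c,g:
  T: [ 1 -1 -2]
  L: [ 0  1  1]
Row reduction gives pivot columns t,c; rank = 2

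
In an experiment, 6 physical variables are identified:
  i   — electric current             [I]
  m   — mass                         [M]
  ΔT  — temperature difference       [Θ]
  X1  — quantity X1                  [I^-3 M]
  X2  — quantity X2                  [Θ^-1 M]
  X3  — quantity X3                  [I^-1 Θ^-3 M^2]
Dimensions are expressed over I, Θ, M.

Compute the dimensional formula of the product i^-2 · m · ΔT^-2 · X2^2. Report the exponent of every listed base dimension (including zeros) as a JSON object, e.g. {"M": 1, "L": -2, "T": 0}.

{"I": -2, "Θ": -4, "M": 3}

Write exponents as rows I,Θ,M / cols i,m,ΔT,X1,X2,X3:
  I: [ 1  0  0 -3  0 -1]
  Θ: [ 0  0  1  0 -1 -3]
  M: [ 0  1  0  1  1  2]
  [I]: (-2)·1+(1)·0+(-2)·0+(2)·0 = -2
  [Θ]: (-2)·0+(1)·0+(-2)·1+(2)·-1 = -4
  [M]: (-2)·0+(1)·1+(-2)·0+(2)·1 = 3
⇒ I^-2 Θ^-4 M^3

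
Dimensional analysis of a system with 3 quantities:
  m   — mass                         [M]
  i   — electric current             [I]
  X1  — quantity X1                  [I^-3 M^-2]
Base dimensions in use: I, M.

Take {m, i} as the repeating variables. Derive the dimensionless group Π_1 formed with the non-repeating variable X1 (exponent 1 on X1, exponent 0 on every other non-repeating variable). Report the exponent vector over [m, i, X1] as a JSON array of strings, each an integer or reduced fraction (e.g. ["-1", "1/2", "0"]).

["2", "3", "1"]

Dimensional matrix (I×M by m×i×X1):
  I: [ 0  1 -3]
  M: [ 1  0 -2]
RREF → pivots at {m,i} ⇒ r = 2
Pivot set = {m,i}, free = {X1}
RREF:
  r0: [   1    0   -2]
  r1: [   0    1   -3]
Fix exponent of X1 at 1; solve each RREF row for its pivot's exponent:
  r0: exp(m) + (-2)·1 = 0 ⇒ exp(m) = 2
  r1: exp(i) + (-3)·1 = 0 ⇒ exp(i) = 3
Π_1 = m^2 · i^3 · X1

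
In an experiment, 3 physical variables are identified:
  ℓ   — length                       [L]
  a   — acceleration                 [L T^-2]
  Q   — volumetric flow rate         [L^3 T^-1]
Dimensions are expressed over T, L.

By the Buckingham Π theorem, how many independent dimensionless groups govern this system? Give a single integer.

1

Exponent matrix [T,L] × [ℓ,a,Q]:
  T: [ 0 -2 -1]
  L: [ 1  1  3]
Row reduction gives pivot columns ℓ,a; rank = 2
3 vars − rank 2 = 1 Π group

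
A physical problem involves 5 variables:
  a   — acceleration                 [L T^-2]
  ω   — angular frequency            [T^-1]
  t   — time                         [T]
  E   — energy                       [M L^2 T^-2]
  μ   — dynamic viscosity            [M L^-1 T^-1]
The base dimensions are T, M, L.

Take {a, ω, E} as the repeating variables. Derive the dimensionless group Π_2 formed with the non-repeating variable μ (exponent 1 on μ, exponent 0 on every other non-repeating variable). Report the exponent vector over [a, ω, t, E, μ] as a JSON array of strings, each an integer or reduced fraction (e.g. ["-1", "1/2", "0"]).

Write exponents as rows T,M,L / cols a,ω,t,E,μ:
  T: [-2 -1  1 -2 -1]
  M: [ 0  0  0  1  1]
  L: [ 1  0  0  2 -1]
Row reduction gives pivot columns a,ω,E; rank = 3
Repeat: a,ω,E; free: t,μ
RREF:
  r0: [   1    0    0    0   -3]
  r1: [   0    1   -1    0    5]
  r2: [   0    0    0    1    1]
Fix exponent of μ at 1, t at 0; solve each RREF row for its pivot's exponent:
  r0: exp(a) + (-3)·1 = 0 ⇒ exp(a) = 3
  r1: exp(ω) + (5)·1 = 0 ⇒ exp(ω) = -5
  r2: exp(E) + (1)·1 = 0 ⇒ exp(E) = -1
Π_2 = a^3 · ω^-5 · E^-1 · μ

["3", "-5", "0", "-1", "1"]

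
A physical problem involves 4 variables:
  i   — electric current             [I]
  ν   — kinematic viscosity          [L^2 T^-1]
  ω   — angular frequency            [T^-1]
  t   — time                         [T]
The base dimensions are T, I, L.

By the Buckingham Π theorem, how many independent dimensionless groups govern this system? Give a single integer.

1

Exponent matrix [T,I,L] × [i,ν,ω,t]:
  T: [ 0 -1 -1  1]
  I: [ 1  0  0  0]
  L: [ 0  2  0  0]
Row reduction gives pivot columns i,ν,ω; rank = 3
n=4, r=3 ⇒ 1 dimensionless group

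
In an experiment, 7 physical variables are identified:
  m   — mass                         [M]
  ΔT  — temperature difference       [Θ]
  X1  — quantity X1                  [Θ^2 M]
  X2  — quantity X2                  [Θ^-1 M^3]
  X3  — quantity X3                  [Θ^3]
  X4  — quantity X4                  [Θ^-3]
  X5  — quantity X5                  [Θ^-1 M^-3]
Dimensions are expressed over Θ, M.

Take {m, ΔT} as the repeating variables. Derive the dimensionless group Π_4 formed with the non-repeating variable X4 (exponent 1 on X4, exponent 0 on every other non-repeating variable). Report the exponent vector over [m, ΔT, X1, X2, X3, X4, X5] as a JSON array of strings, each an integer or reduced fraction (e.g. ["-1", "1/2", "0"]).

Write exponents as rows Θ,M / cols m,ΔT,X1,X2,X3,X4,X5:
  Θ: [ 0  1  2 -1  3 -3 -1]
  M: [ 1  0  1  3  0  0 -3]
Echelon form has 2 nonzero rows (pivots: m,ΔT)
Pivot set = {m,ΔT}, free = {X1,X2,X3,X4,X5}
RREF:
  r0: [   1    0    1    3    0    0   -3]
  r1: [   0    1    2   -1    3   -3   -1]
Fix exponent of X4 at 1, X1 at 0, X2 at 0, X3 at 0, X5 at 0; solve each RREF row for its pivot's exponent:
  r0: exp(m) + (0)·1 = 0 ⇒ exp(m) = 0
  r1: exp(ΔT) + (-3)·1 = 0 ⇒ exp(ΔT) = 3
Π_4 = ΔT^3 · X4

["0", "3", "0", "0", "0", "1", "0"]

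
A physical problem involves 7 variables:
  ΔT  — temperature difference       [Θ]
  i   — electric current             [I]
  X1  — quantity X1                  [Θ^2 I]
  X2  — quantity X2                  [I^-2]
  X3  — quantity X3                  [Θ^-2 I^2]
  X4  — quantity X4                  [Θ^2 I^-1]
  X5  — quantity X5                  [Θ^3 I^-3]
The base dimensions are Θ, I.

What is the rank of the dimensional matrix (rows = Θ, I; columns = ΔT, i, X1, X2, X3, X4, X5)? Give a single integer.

2

Exponent matrix [Θ,I] × [ΔT,i,X1,X2,X3,X4,X5]:
  Θ: [ 1  0  2  0 -2  2  3]
  I: [ 0  1  1 -2  2 -1 -3]
Echelon form has 2 nonzero rows (pivots: ΔT,i)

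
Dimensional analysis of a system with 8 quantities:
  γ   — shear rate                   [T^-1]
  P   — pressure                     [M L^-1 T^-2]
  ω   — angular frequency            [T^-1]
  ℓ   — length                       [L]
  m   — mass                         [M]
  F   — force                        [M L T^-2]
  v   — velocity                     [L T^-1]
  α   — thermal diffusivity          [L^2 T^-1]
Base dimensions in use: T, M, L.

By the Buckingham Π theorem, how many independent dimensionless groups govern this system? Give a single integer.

Write exponents as rows T,M,L / cols γ,P,ω,ℓ,m,F,v,α:
  T: [-1 -2 -1  0  0 -2 -1 -1]
  M: [ 0  1  0  0  1  1  0  0]
  L: [ 0 -1  0  1  0  1  1  2]
RREF → pivots at {γ,P,ℓ} ⇒ r = 3
n=8, r=3 ⇒ 5 dimensionless groups

5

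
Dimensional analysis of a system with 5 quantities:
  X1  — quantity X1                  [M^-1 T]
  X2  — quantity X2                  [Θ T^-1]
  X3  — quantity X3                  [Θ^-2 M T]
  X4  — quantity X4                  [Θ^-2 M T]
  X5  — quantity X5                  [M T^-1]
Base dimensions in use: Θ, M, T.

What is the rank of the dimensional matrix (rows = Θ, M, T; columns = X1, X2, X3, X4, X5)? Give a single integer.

2

Write exponents as rows Θ,M,T / cols X1,X2,X3,X4,X5:
  Θ: [ 0  1 -2 -2  0]
  M: [-1  0  1  1  1]
  T: [ 1 -1  1  1 -1]
Echelon form has 2 nonzero rows (pivots: X1,X2)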